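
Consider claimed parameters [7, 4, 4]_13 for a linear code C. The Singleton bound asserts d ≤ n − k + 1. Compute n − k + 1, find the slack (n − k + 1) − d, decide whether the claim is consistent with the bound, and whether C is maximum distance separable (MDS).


Singleton RHS = n − k + 1 = 4, slack = 0, bound satisfied, MDS.

Singleton bound: d ≤ n − k + 1.
Here n = 7, k = 4, so n − k + 1 = 4.
Given d = 4, check d ≤ 4: YES.
Slack = (n − k + 1) − d = 0.
The code is MDS (slack = 0).
Description: the claimed parameters are [7, 4, 4]_13; such a code would be MDS (meets Singleton bound).


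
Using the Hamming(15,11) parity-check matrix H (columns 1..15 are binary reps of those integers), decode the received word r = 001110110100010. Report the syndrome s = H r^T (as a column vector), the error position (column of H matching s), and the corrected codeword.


s = (1, 0, 0, 1)^T, error position = 9, corrected codeword c = 001110111100010

Compute s = H r^T mod 2 one row at a time:
  s_1 = 1 + 0 + 1 + 0 + 0 + 0 + 1 + 0 = 3 ≡ 1 (mod 2).
  s_2 = 1 + 1 + 0 + 1 + 0 + 0 + 1 + 0 = 4 ≡ 0 (mod 2).
  s_3 = 0 + 1 + 0 + 1 + 1 + 0 + 1 + 0 = 4 ≡ 0 (mod 2).
  s_4 = 0 + 1 + 1 + 1 + 0 + 0 + 0 + 0 = 3 ≡ 1 (mod 2).
s = (1, 0, 0, 1)^T — this equals column 9 of H (binary 1001), so error is at position 9.
Correct: flip bit 9 of r = 001110110100010 to get c = 001110111100010.


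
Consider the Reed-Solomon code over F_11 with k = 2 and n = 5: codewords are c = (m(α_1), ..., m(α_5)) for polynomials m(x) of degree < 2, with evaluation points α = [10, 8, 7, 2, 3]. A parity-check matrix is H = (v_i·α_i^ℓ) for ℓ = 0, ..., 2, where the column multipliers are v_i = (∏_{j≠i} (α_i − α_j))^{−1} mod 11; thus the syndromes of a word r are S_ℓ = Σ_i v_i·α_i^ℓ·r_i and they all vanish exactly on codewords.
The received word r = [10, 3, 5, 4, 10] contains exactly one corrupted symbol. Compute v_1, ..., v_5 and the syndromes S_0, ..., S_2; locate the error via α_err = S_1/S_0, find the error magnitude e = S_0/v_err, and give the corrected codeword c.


S = (10, 8, 2), error at position 5, error magnitude e = 8, c = [10, 3, 5, 4, 2].

Step 1: column multipliers v_i = (∏_{j≠i}(α_i − α_j))^{−1} mod 11.
  i = 1 (α = 10): (10−8)(10−7)(10−2)(10−3) = 2·3·8·7 = 336 ≡ 6, so v_1 = 6^{−1} = 2 (mod 11).
  i = 2 (α = 8): (8−10)(8−7)(8−2)(8−3) = (−2)·1·6·5 = −60 ≡ 6, so v_2 = 6^{−1} = 2 (mod 11).
  i = 3 (α = 7): (7−10)(7−8)(7−2)(7−3) = (−3)·(−1)·5·4 = 60 ≡ 5, so v_3 = 5^{−1} = 9 (mod 11).
  i = 4 (α = 2): (2−10)(2−8)(2−7)(2−3) = (−8)·(−6)·(−5)·(−1) = 240 ≡ 9, so v_4 = 9^{−1} = 5 (mod 11).
  i = 5 (α = 3): (3−10)(3−8)(3−7)(3−2) = (−7)·(−5)·(−4)·1 = −140 ≡ 3, so v_5 = 3^{−1} = 4 (mod 11).
  v = [2, 2, 9, 5, 4].
Step 2: syndromes of r = [10, 3, 5, 4, 10] (all sums mod 11).
  S_0 = Σ v_i r_i = 2·10 + 2·3 + 9·5 + 5·4 + 4·10 = 131 ≡ 10.
  S_1 = Σ v_i α_i r_i = 2·10·10 + 2·8·3 + 9·7·5 + 5·2·4 + 4·3·10 = 723 ≡ 8.
  α_i^2 mod 11 = [1, 9, 5, 4, 9].
  S_2 = Σ v_i α_i^2 r_i = 2·1·10 + 2·9·3 + 9·5·5 + 5·4·4 + 4·9·10 = 739 ≡ 2.
  S = (10, 8, 2) ≠ 0, so r is not a codeword (an error is present).
Step 3: locate the error. For a single error e at position i, S_ℓ = v_i·e·α_i^ℓ, so α_err = S_1/S_0.
  S_0^{−1} = 10^{−1} = 10 (mod 11), so α_err = 8·10 = 80 ≡ 3 = α_5. Error position i = 5.
  Consistency check: S_2/S_1 = 2·7 = 14 ≡ 3 = α_err ✓ (single-error assumption holds).
Step 4: error magnitude e = S_0/v_5 = S_0·∏_{j≠5}(α_5 − α_j) = 10·3 = 30 ≡ 8 (mod 11).
Step 5: correct position 5: c_5 = r_5 − e = 10 − 8 ≡ 2 (mod 11). Hence c = [10, 3, 5, 4, 2].
  Check: interpolating c through the α_i gives m(x) = 8 + 9·x (degree < 2) with m(α_i) = c_i for every i, so c is indeed a codeword.


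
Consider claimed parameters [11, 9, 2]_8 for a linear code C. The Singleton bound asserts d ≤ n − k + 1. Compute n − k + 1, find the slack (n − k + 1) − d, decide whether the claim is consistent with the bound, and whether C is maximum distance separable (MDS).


Singleton RHS = n − k + 1 = 3, slack = 1, bound satisfied, not MDS.

Singleton bound: d ≤ n − k + 1.
Here n = 11, k = 9, so n − k + 1 = 3.
Given d = 2, check d ≤ 3: YES.
Slack = (n − k + 1) − d = 1.
The code is NOT MDS (slack = 1 > 0).
Description: the claimed parameters are [11, 9, 2]_8; such a code would be non-MDS.


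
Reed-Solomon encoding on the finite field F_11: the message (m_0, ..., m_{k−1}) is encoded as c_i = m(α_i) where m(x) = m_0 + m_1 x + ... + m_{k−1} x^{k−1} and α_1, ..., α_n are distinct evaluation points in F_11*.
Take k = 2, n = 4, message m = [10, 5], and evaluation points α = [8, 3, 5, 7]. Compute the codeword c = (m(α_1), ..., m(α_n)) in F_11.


c = [6, 3, 2, 1]

Message polynomial: m(x) = 10 + 5·x (mod 11).
For each evaluation point α_i, compute m(α_i) mod 11:
  α_1 = 8: Horner steps 5 → 6, so m(8) = 6.
  α_2 = 3: Horner steps 5 → 3, so m(3) = 3.
  α_3 = 5: Horner steps 5 → 2, so m(5) = 2.
  α_4 = 7: Horner steps 5 → 1, so m(7) = 1.
Codeword c = [6, 3, 2, 1] ∈ F_11^4.


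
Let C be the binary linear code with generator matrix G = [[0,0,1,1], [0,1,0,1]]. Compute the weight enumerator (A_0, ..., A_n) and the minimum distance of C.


Weight distribution: A_0 = 1, A_2 = 3. Minimum distance d = 2.

Enumerate all 2^2 = 4 messages m ∈ F_2^2.
For each, compute codeword c = mG in F_2^4, then tally its weight.
  m = 00 → c = 0000, weight = 0.
  m = 10 → c = 0011, weight = 2.
  m = 01 → c = 0101, weight = 2.
  m = 11 → c = 0110, weight = 2.
Tally weights:
  weight 0: 1 codewords.
  weight 2: 3 codewords.
Minimum distance d = smallest w > 0 with A_w > 0 = 2.
Sanity: Σ A_w = 4 = 2^2 = 4 ✓.


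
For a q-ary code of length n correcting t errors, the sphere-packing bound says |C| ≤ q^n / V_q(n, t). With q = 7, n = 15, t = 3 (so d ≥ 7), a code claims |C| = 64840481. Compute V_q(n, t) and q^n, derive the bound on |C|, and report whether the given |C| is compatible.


V_q(n, t) = 102151, q^n = 4747561509943, Hamming bound = 46475918, |C| = 64840481 > bound (violated).

Step 1: Compute V_q(n, t) = Σ_{j=0}^3 C(n, j) (q−1)^j.
  j = 0: C(15,0)·(6)^0 = 1·1 = 1.
  j = 1: C(15,1)·(6)^1 = 15·6 = 90.
  j = 2: C(15,2)·(6)^2 = 105·36 = 3780.
  j = 3: C(15,3)·(6)^3 = 455·216 = 98280.
  V_q(n, t) = 1 + 90 + 3780 + 98280 = 102151.
Step 2: q^n = 7^15 = 4747561509943.
Step 3: Hamming bound ⌊q^n / V_q(n,t)⌋ = ⌊4747561509943/102151⌋ = 46475918.
Step 4: Compare |C| = 64840481 to 46475918: violated.
The claimed |C| lies above the Hamming bound, so no 7-ary code of length 15 with d ≥ 7 can have 64840481 codewords.


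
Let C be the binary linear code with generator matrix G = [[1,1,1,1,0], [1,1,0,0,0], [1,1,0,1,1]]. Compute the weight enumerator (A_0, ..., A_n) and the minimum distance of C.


Weight distribution: A_0 = 1, A_2 = 4, A_4 = 3. Minimum distance d = 2.

Enumerate all 2^3 = 8 messages m ∈ F_2^3.
For each, compute codeword c = mG in F_2^5, then tally its weight.
  m = 000 → c = 00000, weight = 0.
  m = 100 → c = 11110, weight = 4.
  m = 010 → c = 11000, weight = 2.
  m = 110 → c = 00110, weight = 2.
  m = 001 → c = 11011, weight = 4.
  m = 101 → c = 00101, weight = 2.
  m = 011 → c = 00011, weight = 2.
  m = 111 → c = 11101, weight = 4.
Tally weights:
  weight 0: 1 codewords.
  weight 2: 4 codewords.
  weight 4: 3 codewords.
Minimum distance d = smallest w > 0 with A_w > 0 = 2.
Sanity: Σ A_w = 8 = 2^3 = 8 ✓.


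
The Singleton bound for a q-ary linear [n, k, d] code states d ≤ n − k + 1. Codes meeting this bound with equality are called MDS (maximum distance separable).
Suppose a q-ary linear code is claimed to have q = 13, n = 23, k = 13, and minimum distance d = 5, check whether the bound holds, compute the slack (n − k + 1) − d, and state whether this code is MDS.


Singleton RHS = n − k + 1 = 11, slack = 6, bound satisfied, not MDS.

Singleton bound: d ≤ n − k + 1.
Here n = 23, k = 13, so n − k + 1 = 11.
Given d = 5, check d ≤ 11: YES.
Slack = (n − k + 1) − d = 6.
The code is NOT MDS (slack = 6 > 0).
Description: the claimed parameters are [23, 13, 5]_13; such a code would be non-MDS.


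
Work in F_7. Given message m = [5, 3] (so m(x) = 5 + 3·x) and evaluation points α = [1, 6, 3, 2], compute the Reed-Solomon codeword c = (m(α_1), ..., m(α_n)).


c = [1, 2, 0, 4]

Message polynomial: m(x) = 5 + 3·x (mod 7).
For each evaluation point α_i, compute m(α_i) mod 7:
  α_1 = 1: Horner steps 3 → 1, so m(1) = 1.
  α_2 = 6: Horner steps 3 → 2, so m(6) = 2.
  α_3 = 3: Horner steps 3 → 0, so m(3) = 0.
  α_4 = 2: Horner steps 3 → 4, so m(2) = 4.
Codeword c = [1, 2, 0, 4] ∈ F_7^4.


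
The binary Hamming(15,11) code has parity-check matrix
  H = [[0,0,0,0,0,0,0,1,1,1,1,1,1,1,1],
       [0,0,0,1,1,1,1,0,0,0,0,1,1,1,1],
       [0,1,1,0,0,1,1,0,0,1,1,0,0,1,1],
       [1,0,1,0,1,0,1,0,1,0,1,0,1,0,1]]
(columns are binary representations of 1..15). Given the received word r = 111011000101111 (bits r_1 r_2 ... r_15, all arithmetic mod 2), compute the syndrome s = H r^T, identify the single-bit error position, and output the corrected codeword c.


s = (1, 0, 0, 1)^T, error position = 9, corrected codeword c = 111011001101111

Compute s = H r^T mod 2 one row at a time:
  s_1 = 0 + 0 + 1 + 0 + 1 + 1 + 1 + 1 = 5 ≡ 1 (mod 2).
  s_2 = 0 + 1 + 1 + 0 + 1 + 1 + 1 + 1 = 6 ≡ 0 (mod 2).
  s_3 = 1 + 1 + 1 + 0 + 1 + 0 + 1 + 1 = 6 ≡ 0 (mod 2).
  s_4 = 1 + 1 + 1 + 0 + 0 + 0 + 1 + 1 = 5 ≡ 1 (mod 2).
s = (1, 0, 0, 1)^T — this equals column 9 of H (binary 1001), so error is at position 9.
Correct: flip bit 9 of r = 111011000101111 to get c = 111011001101111.


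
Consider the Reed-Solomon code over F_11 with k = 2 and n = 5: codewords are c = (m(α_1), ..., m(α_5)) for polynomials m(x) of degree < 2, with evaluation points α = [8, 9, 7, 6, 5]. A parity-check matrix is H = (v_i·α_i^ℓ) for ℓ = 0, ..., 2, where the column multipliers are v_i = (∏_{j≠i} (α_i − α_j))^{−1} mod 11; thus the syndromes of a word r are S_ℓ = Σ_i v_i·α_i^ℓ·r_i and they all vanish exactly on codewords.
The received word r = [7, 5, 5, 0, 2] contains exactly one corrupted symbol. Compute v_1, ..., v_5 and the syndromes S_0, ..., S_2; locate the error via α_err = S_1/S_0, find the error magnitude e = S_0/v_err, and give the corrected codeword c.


S = (10, 4, 6), error at position 3, error magnitude e = 7, c = [7, 5, 9, 0, 2].

Step 1: column multipliers v_i = (∏_{j≠i}(α_i − α_j))^{−1} mod 11.
  i = 1 (α = 8): (8−9)(8−7)(8−6)(8−5) = (−1)·1·2·3 = −6 ≡ 5, so v_1 = 5^{−1} = 9 (mod 11).
  i = 2 (α = 9): (9−8)(9−7)(9−6)(9−5) = 1·2·3·4 = 24 ≡ 2, so v_2 = 2^{−1} = 6 (mod 11).
  i = 3 (α = 7): (7−8)(7−9)(7−6)(7−5) = (−1)·(−2)·1·2 = 4 ≡ 4, so v_3 = 4^{−1} = 3 (mod 11).
  i = 4 (α = 6): (6−8)(6−9)(6−7)(6−5) = (−2)·(−3)·(−1)·1 = −6 ≡ 5, so v_4 = 5^{−1} = 9 (mod 11).
  i = 5 (α = 5): (5−8)(5−9)(5−7)(5−6) = (−3)·(−4)·(−2)·(−1) = 24 ≡ 2, so v_5 = 2^{−1} = 6 (mod 11).
  v = [9, 6, 3, 9, 6].
Step 2: syndromes of r = [7, 5, 5, 0, 2] (all sums mod 11).
  S_0 = Σ v_i r_i = 9·7 + 6·5 + 3·5 + 9·0 + 6·2 = 120 ≡ 10.
  S_1 = Σ v_i α_i r_i = 9·8·7 + 6·9·5 + 3·7·5 + 9·6·0 + 6·5·2 = 939 ≡ 4.
  α_i^2 mod 11 = [9, 4, 5, 3, 3].
  S_2 = Σ v_i α_i^2 r_i = 9·9·7 + 6·4·5 + 3·5·5 + 9·3·0 + 6·3·2 = 798 ≡ 6.
  S = (10, 4, 6) ≠ 0, so r is not a codeword (an error is present).
Step 3: locate the error. For a single error e at position i, S_ℓ = v_i·e·α_i^ℓ, so α_err = S_1/S_0.
  S_0^{−1} = 10^{−1} = 10 (mod 11), so α_err = 4·10 = 40 ≡ 7 = α_3. Error position i = 3.
  Consistency check: S_2/S_1 = 6·3 = 18 ≡ 7 = α_err ✓ (single-error assumption holds).
Step 4: error magnitude e = S_0/v_3 = S_0·∏_{j≠3}(α_3 − α_j) = 10·4 = 40 ≡ 7 (mod 11).
Step 5: correct position 3: c_3 = r_3 − e = 5 − 7 ≡ 9 (mod 11). Hence c = [7, 5, 9, 0, 2].
  Check: interpolating c through the α_i gives m(x) = 1 + 9·x (degree < 2) with m(α_i) = c_i for every i, so c is indeed a codeword.


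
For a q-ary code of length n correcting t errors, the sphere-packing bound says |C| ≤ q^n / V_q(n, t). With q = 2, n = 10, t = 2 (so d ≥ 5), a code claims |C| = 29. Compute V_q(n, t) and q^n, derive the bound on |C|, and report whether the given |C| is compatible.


V_q(n, t) = 56, q^n = 1024, Hamming bound = 18, |C| = 29 > bound (violated).

Step 1: Compute V_q(n, t) = Σ_{j=0}^2 C(n, j) (q−1)^j.
  j = 0: C(10,0)·(1)^0 = 1·1 = 1.
  j = 1: C(10,1)·(1)^1 = 10·1 = 10.
  j = 2: C(10,2)·(1)^2 = 45·1 = 45.
  V_q(n, t) = 1 + 10 + 45 = 56.
Step 2: q^n = 2^10 = 1024.
Step 3: Hamming bound ⌊q^n / V_q(n,t)⌋ = ⌊1024/56⌋ = 18.
Step 4: Compare |C| = 29 to 18: violated.
The claimed |C| lies above the Hamming bound, so no 2-ary code of length 10 with d ≥ 5 can have 29 codewords.


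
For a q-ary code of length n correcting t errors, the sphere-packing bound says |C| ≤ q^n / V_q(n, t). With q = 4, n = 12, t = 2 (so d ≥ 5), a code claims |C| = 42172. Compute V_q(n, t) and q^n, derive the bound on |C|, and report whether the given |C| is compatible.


V_q(n, t) = 631, q^n = 16777216, Hamming bound = 26588, |C| = 42172 > bound (violated).

Step 1: Compute V_q(n, t) = Σ_{j=0}^2 C(n, j) (q−1)^j.
  j = 0: C(12,0)·(3)^0 = 1·1 = 1.
  j = 1: C(12,1)·(3)^1 = 12·3 = 36.
  j = 2: C(12,2)·(3)^2 = 66·9 = 594.
  V_q(n, t) = 1 + 36 + 594 = 631.
Step 2: q^n = 4^12 = 16777216.
Step 3: Hamming bound ⌊q^n / V_q(n,t)⌋ = ⌊16777216/631⌋ = 26588.
Step 4: Compare |C| = 42172 to 26588: violated.
The claimed |C| lies above the Hamming bound, so no 4-ary code of length 12 with d ≥ 5 can have 42172 codewords.


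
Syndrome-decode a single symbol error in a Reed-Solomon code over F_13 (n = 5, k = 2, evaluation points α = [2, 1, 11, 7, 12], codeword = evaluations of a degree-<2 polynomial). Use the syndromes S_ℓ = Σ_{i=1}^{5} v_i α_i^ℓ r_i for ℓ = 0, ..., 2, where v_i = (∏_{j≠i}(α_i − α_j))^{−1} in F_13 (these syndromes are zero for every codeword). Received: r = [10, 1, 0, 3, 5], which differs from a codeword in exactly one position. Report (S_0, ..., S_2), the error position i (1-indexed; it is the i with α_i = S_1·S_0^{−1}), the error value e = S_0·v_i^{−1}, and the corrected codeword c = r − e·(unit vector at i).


S = (12, 1, 12), error at position 5, error magnitude e = 9, c = [10, 1, 0, 3, 9].

Step 1: column multipliers v_i = (∏_{j≠i}(α_i − α_j))^{−1} mod 13.
  i = 1 (α = 2): (2−1)(2−11)(2−7)(2−12) = 1·(−9)·(−5)·(−10) = −450 ≡ 5, so v_1 = 5^{−1} = 8 (mod 13).
  i = 2 (α = 1): (1−2)(1−11)(1−7)(1−12) = (−1)·(−10)·(−6)·(−11) = 660 ≡ 10, so v_2 = 10^{−1} = 4 (mod 13).
  i = 3 (α = 11): (11−2)(11−1)(11−7)(11−12) = 9·10·4·(−1) = −360 ≡ 4, so v_3 = 4^{−1} = 10 (mod 13).
  i = 4 (α = 7): (7−2)(7−1)(7−11)(7−12) = 5·6·(−4)·(−5) = 600 ≡ 2, so v_4 = 2^{−1} = 7 (mod 13).
  i = 5 (α = 12): (12−2)(12−1)(12−11)(12−7) = 10·11·1·5 = 550 ≡ 4, so v_5 = 4^{−1} = 10 (mod 13).
  v = [8, 4, 10, 7, 10].
Step 2: syndromes of r = [10, 1, 0, 3, 5] (all sums mod 13).
  S_0 = Σ v_i r_i = 8·10 + 4·1 + 10·0 + 7·3 + 10·5 = 155 ≡ 12.
  S_1 = Σ v_i α_i r_i = 8·2·10 + 4·1·1 + 10·11·0 + 7·7·3 + 10·12·5 = 911 ≡ 1.
  α_i^2 mod 13 = [4, 1, 4, 10, 1].
  S_2 = Σ v_i α_i^2 r_i = 8·4·10 + 4·1·1 + 10·4·0 + 7·10·3 + 10·1·5 = 584 ≡ 12.
  S = (12, 1, 12) ≠ 0, so r is not a codeword (an error is present).
Step 3: locate the error. For a single error e at position i, S_ℓ = v_i·e·α_i^ℓ, so α_err = S_1/S_0.
  S_0^{−1} = 12^{−1} = 12 (mod 13), so α_err = 1·12 = 12 ≡ 12 = α_5. Error position i = 5.
  Consistency check: S_2/S_1 = 12·1 = 12 ≡ 12 = α_err ✓ (single-error assumption holds).
Step 4: error magnitude e = S_0/v_5 = S_0·∏_{j≠5}(α_5 − α_j) = 12·4 = 48 ≡ 9 (mod 13).
Step 5: correct position 5: c_5 = r_5 − e = 5 − 9 ≡ 9 (mod 13). Hence c = [10, 1, 0, 3, 9].
  Check: interpolating c through the α_i gives m(x) = 5 + 9·x (degree < 2) with m(α_i) = c_i for every i, so c is indeed a codeword.


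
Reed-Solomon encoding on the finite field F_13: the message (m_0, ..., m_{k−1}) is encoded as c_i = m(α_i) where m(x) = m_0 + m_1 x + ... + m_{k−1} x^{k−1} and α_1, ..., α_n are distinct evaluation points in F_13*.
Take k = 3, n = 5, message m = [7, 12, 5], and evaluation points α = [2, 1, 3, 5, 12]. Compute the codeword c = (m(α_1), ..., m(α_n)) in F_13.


c = [12, 11, 10, 10, 0]

Message polynomial: m(x) = 7 + 12·x + 5·x^2 (mod 13).
For each evaluation point α_i, compute m(α_i) mod 13:
  α_1 = 2: Horner steps 5 → 9 → 12, so m(2) = 12.
  α_2 = 1: Horner steps 5 → 4 → 11, so m(1) = 11.
  α_3 = 3: Horner steps 5 → 1 → 10, so m(3) = 10.
  α_4 = 5: Horner steps 5 → 11 → 10, so m(5) = 10.
  α_5 = 12: Horner steps 5 → 7 → 0, so m(12) = 0.
Codeword c = [12, 11, 10, 10, 0] ∈ F_13^5.


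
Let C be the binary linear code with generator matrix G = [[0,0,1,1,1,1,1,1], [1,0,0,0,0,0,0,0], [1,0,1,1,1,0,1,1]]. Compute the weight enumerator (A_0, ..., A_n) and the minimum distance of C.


Weight distribution: A_0 = 1, A_1 = 2, A_2 = 1, A_5 = 1, A_6 = 2, A_7 = 1. Minimum distance d = 1.

Enumerate all 2^3 = 8 messages m ∈ F_2^3.
For each, compute codeword c = mG in F_2^8, then tally its weight.
  m = 000 → c = 00000000, weight = 0.
  m = 100 → c = 00111111, weight = 6.
  m = 010 → c = 10000000, weight = 1.
  m = 110 → c = 10111111, weight = 7.
  m = 001 → c = 10111011, weight = 6.
  m = 101 → c = 10000100, weight = 2.
  m = 011 → c = 00111011, weight = 5.
  m = 111 → c = 00000100, weight = 1.
Tally weights:
  weight 0: 1 codewords.
  weight 1: 2 codewords.
  weight 2: 1 codewords.
  weight 5: 1 codewords.
  weight 6: 2 codewords.
  weight 7: 1 codewords.
Minimum distance d = smallest w > 0 with A_w > 0 = 1.
Sanity: Σ A_w = 8 = 2^3 = 8 ✓.


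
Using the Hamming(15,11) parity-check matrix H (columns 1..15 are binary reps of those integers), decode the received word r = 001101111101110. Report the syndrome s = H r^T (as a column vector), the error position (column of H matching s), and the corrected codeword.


s = (0, 0, 1, 0)^T, error position = 2, corrected codeword c = 011101111101110

Compute s = H r^T mod 2 one row at a time:
  s_1 = 1 + 1 + 1 + 0 + 1 + 1 + 1 + 0 = 6 ≡ 0 (mod 2).
  s_2 = 1 + 0 + 1 + 1 + 1 + 1 + 1 + 0 = 6 ≡ 0 (mod 2).
  s_3 = 0 + 1 + 1 + 1 + 1 + 0 + 1 + 0 = 5 ≡ 1 (mod 2).
  s_4 = 0 + 1 + 0 + 1 + 1 + 0 + 1 + 0 = 4 ≡ 0 (mod 2).
s = (0, 0, 1, 0)^T — this equals column 2 of H (binary 0010), so error is at position 2.
Correct: flip bit 2 of r = 001101111101110 to get c = 011101111101110.


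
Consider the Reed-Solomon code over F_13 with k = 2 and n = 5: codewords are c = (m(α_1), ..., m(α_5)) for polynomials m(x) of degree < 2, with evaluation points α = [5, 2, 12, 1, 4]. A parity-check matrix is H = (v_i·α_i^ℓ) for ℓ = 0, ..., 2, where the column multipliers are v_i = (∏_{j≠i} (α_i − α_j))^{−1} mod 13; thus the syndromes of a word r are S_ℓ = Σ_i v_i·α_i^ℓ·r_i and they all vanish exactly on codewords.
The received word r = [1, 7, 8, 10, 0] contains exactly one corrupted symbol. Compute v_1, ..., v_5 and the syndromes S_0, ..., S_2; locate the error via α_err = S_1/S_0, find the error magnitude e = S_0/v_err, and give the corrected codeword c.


S = (7, 1, 2), error at position 2, error magnitude e = 9, c = [1, 11, 8, 10, 0].

Step 1: column multipliers v_i = (∏_{j≠i}(α_i − α_j))^{−1} mod 13.
  i = 1 (α = 5): (5−2)(5−12)(5−1)(5−4) = 3·(−7)·4·1 = −84 ≡ 7, so v_1 = 7^{−1} = 2 (mod 13).
  i = 2 (α = 2): (2−5)(2−12)(2−1)(2−4) = (−3)·(−10)·1·(−2) = −60 ≡ 5, so v_2 = 5^{−1} = 8 (mod 13).
  i = 3 (α = 12): (12−5)(12−2)(12−1)(12−4) = 7·10·11·8 = 6160 ≡ 11, so v_3 = 11^{−1} = 6 (mod 13).
  i = 4 (α = 1): (1−5)(1−2)(1−12)(1−4) = (−4)·(−1)·(−11)·(−3) = 132 ≡ 2, so v_4 = 2^{−1} = 7 (mod 13).
  i = 5 (α = 4): (4−5)(4−2)(4−12)(4−1) = (−1)·2·(−8)·3 = 48 ≡ 9, so v_5 = 9^{−1} = 3 (mod 13).
  v = [2, 8, 6, 7, 3].
Step 2: syndromes of r = [1, 7, 8, 10, 0] (all sums mod 13).
  S_0 = Σ v_i r_i = 2·1 + 8·7 + 6·8 + 7·10 + 3·0 = 176 ≡ 7.
  S_1 = Σ v_i α_i r_i = 2·5·1 + 8·2·7 + 6·12·8 + 7·1·10 + 3·4·0 = 768 ≡ 1.
  α_i^2 mod 13 = [12, 4, 1, 1, 3].
  S_2 = Σ v_i α_i^2 r_i = 2·12·1 + 8·4·7 + 6·1·8 + 7·1·10 + 3·3·0 = 366 ≡ 2.
  S = (7, 1, 2) ≠ 0, so r is not a codeword (an error is present).
Step 3: locate the error. For a single error e at position i, S_ℓ = v_i·e·α_i^ℓ, so α_err = S_1/S_0.
  S_0^{−1} = 7^{−1} = 2 (mod 13), so α_err = 1·2 = 2 ≡ 2 = α_2. Error position i = 2.
  Consistency check: S_2/S_1 = 2·1 = 2 ≡ 2 = α_err ✓ (single-error assumption holds).
Step 4: error magnitude e = S_0/v_2 = S_0·∏_{j≠2}(α_2 − α_j) = 7·5 = 35 ≡ 9 (mod 13).
Step 5: correct position 2: c_2 = r_2 − e = 7 − 9 ≡ 11 (mod 13). Hence c = [1, 11, 8, 10, 0].
  Check: interpolating c through the α_i gives m(x) = 9 + 1·x (degree < 2) with m(α_i) = c_i for every i, so c is indeed a codeword.


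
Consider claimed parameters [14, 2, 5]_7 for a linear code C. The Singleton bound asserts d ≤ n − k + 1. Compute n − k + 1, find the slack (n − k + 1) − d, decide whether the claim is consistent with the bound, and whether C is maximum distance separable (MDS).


Singleton RHS = n − k + 1 = 13, slack = 8, bound satisfied, not MDS.

Singleton bound: d ≤ n − k + 1.
Here n = 14, k = 2, so n − k + 1 = 13.
Given d = 5, check d ≤ 13: YES.
Slack = (n − k + 1) − d = 8.
The code is NOT MDS (slack = 8 > 0).
Description: the claimed parameters are [14, 2, 5]_7; such a code would be non-MDS.


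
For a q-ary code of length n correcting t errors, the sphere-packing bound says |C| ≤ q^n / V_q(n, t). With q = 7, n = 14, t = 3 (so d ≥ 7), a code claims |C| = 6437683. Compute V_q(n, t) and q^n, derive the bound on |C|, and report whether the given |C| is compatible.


V_q(n, t) = 81985, q^n = 678223072849, Hamming bound = 8272526, |C| = 6437683 ≤ bound (satisfied).

Step 1: Compute V_q(n, t) = Σ_{j=0}^3 C(n, j) (q−1)^j.
  j = 0: C(14,0)·(6)^0 = 1·1 = 1.
  j = 1: C(14,1)·(6)^1 = 14·6 = 84.
  j = 2: C(14,2)·(6)^2 = 91·36 = 3276.
  j = 3: C(14,3)·(6)^3 = 364·216 = 78624.
  V_q(n, t) = 1 + 84 + 3276 + 78624 = 81985.
Step 2: q^n = 7^14 = 678223072849.
Step 3: Hamming bound ⌊q^n / V_q(n,t)⌋ = ⌊678223072849/81985⌋ = 8272526.
Step 4: Compare |C| = 6437683 to 8272526: satisfied.
The claimed |C| lies below the Hamming bound.


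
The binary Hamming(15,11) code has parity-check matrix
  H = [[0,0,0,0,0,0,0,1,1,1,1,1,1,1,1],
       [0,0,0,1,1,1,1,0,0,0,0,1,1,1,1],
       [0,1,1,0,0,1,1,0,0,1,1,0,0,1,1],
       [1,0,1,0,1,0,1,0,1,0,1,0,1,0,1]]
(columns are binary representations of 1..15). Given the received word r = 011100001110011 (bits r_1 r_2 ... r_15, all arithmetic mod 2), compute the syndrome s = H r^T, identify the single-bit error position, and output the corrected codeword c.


s = (1, 1, 0, 0)^T, error position = 12, corrected codeword c = 011100001111011

Compute s = H r^T mod 2 one row at a time:
  s_1 = 0 + 1 + 1 + 1 + 0 + 0 + 1 + 1 = 5 ≡ 1 (mod 2).
  s_2 = 1 + 0 + 0 + 0 + 0 + 0 + 1 + 1 = 3 ≡ 1 (mod 2).
  s_3 = 1 + 1 + 0 + 0 + 1 + 1 + 1 + 1 = 6 ≡ 0 (mod 2).
  s_4 = 0 + 1 + 0 + 0 + 1 + 1 + 0 + 1 = 4 ≡ 0 (mod 2).
s = (1, 1, 0, 0)^T — this equals column 12 of H (binary 1100), so error is at position 12.
Correct: flip bit 12 of r = 011100001110011 to get c = 011100001111011.


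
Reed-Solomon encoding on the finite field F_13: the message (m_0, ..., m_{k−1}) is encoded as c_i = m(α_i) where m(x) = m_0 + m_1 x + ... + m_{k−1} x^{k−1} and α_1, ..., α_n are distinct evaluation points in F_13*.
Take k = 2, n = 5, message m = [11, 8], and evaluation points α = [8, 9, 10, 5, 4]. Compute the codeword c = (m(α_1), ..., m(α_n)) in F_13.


c = [10, 5, 0, 12, 4]

Message polynomial: m(x) = 11 + 8·x (mod 13).
For each evaluation point α_i, compute m(α_i) mod 13:
  α_1 = 8: Horner steps 8 → 10, so m(8) = 10.
  α_2 = 9: Horner steps 8 → 5, so m(9) = 5.
  α_3 = 10: Horner steps 8 → 0, so m(10) = 0.
  α_4 = 5: Horner steps 8 → 12, so m(5) = 12.
  α_5 = 4: Horner steps 8 → 4, so m(4) = 4.
Codeword c = [10, 5, 0, 12, 4] ∈ F_13^5.


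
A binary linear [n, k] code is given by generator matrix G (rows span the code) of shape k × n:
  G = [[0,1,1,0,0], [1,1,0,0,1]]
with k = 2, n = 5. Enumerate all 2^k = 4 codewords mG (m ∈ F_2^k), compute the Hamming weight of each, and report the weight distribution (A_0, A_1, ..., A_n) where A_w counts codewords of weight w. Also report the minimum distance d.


Weight distribution: A_0 = 1, A_2 = 1, A_3 = 2. Minimum distance d = 2.

Enumerate all 2^2 = 4 messages m ∈ F_2^2.
For each, compute codeword c = mG in F_2^5, then tally its weight.
  m = 00 → c = 00000, weight = 0.
  m = 10 → c = 01100, weight = 2.
  m = 01 → c = 11001, weight = 3.
  m = 11 → c = 10101, weight = 3.
Tally weights:
  weight 0: 1 codewords.
  weight 2: 1 codewords.
  weight 3: 2 codewords.
Minimum distance d = smallest w > 0 with A_w > 0 = 2.
Sanity: Σ A_w = 4 = 2^2 = 4 ✓.


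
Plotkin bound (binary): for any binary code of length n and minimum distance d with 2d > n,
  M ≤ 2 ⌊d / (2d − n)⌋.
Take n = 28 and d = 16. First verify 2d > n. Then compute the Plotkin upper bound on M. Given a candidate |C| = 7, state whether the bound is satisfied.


Plotkin bound M ≤ 8; given |C| = 7 ≤ bound (satisfied).

Check applicability: 2d = 32, n = 28.
2d − n = 4 > 0, so Plotkin applies.
Compute d/(2d−n) = 16/4 ≈ 4.0000.
⌊d/(2d−n)⌋ = 4.
Plotkin bound: M ≤ 2·4 = 8.
Given |C| = 7, check: satisfied.
This |C| is below the Plotkin bound.


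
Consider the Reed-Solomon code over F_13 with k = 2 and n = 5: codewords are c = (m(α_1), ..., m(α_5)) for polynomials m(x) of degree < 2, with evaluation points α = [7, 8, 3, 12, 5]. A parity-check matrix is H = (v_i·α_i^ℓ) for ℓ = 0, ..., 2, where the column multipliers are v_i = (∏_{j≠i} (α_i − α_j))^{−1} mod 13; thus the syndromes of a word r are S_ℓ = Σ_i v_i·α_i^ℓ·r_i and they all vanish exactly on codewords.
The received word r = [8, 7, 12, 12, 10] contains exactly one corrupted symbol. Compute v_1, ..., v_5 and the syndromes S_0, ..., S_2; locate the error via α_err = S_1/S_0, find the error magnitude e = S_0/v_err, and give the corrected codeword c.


S = (4, 9, 4), error at position 4, error magnitude e = 9, c = [8, 7, 12, 3, 10].

Step 1: column multipliers v_i = (∏_{j≠i}(α_i − α_j))^{−1} mod 13.
  i = 1 (α = 7): (7−8)(7−3)(7−12)(7−5) = (−1)·4·(−5)·2 = 40 ≡ 1, so v_1 = 1^{−1} = 1 (mod 13).
  i = 2 (α = 8): (8−7)(8−3)(8−12)(8−5) = 1·5·(−4)·3 = −60 ≡ 5, so v_2 = 5^{−1} = 8 (mod 13).
  i = 3 (α = 3): (3−7)(3−8)(3−12)(3−5) = (−4)·(−5)·(−9)·(−2) = 360 ≡ 9, so v_3 = 9^{−1} = 3 (mod 13).
  i = 4 (α = 12): (12−7)(12−8)(12−3)(12−5) = 5·4·9·7 = 1260 ≡ 12, so v_4 = 12^{−1} = 12 (mod 13).
  i = 5 (α = 5): (5−7)(5−8)(5−3)(5−12) = (−2)·(−3)·2·(−7) = −84 ≡ 7, so v_5 = 7^{−1} = 2 (mod 13).
  v = [1, 8, 3, 12, 2].
Step 2: syndromes of r = [8, 7, 12, 12, 10] (all sums mod 13).
  S_0 = Σ v_i r_i = 1·8 + 8·7 + 3·12 + 12·12 + 2·10 = 264 ≡ 4.
  S_1 = Σ v_i α_i r_i = 1·7·8 + 8·8·7 + 3·3·12 + 12·12·12 + 2·5·10 = 2440 ≡ 9.
  α_i^2 mod 13 = [10, 12, 9, 1, 12].
  S_2 = Σ v_i α_i^2 r_i = 1·10·8 + 8·12·7 + 3·9·12 + 12·1·12 + 2·12·10 = 1460 ≡ 4.
  S = (4, 9, 4) ≠ 0, so r is not a codeword (an error is present).
Step 3: locate the error. For a single error e at position i, S_ℓ = v_i·e·α_i^ℓ, so α_err = S_1/S_0.
  S_0^{−1} = 4^{−1} = 10 (mod 13), so α_err = 9·10 = 90 ≡ 12 = α_4. Error position i = 4.
  Consistency check: S_2/S_1 = 4·3 = 12 ≡ 12 = α_err ✓ (single-error assumption holds).
Step 4: error magnitude e = S_0/v_4 = S_0·∏_{j≠4}(α_4 − α_j) = 4·12 = 48 ≡ 9 (mod 13).
Step 5: correct position 4: c_4 = r_4 − e = 12 − 9 ≡ 3 (mod 13). Hence c = [8, 7, 12, 3, 10].
  Check: interpolating c through the α_i gives m(x) = 2 + 12·x (degree < 2) with m(α_i) = c_i for every i, so c is indeed a codeword.


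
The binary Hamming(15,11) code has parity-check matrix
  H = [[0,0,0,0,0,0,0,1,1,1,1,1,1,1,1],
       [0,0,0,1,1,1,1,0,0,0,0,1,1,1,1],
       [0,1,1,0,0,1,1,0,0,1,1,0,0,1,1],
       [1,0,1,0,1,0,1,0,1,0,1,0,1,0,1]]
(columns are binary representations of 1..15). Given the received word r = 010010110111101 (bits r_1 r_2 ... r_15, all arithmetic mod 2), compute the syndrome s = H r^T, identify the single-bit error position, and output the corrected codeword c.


s = (0, 1, 1, 1)^T, error position = 7, corrected codeword c = 010010010111101

Compute s = H r^T mod 2 one row at a time:
  s_1 = 1 + 0 + 1 + 1 + 1 + 1 + 0 + 1 = 6 ≡ 0 (mod 2).
  s_2 = 0 + 1 + 0 + 1 + 1 + 1 + 0 + 1 = 5 ≡ 1 (mod 2).
  s_3 = 1 + 0 + 0 + 1 + 1 + 1 + 0 + 1 = 5 ≡ 1 (mod 2).
  s_4 = 0 + 0 + 1 + 1 + 0 + 1 + 1 + 1 = 5 ≡ 1 (mod 2).
s = (0, 1, 1, 1)^T — this equals column 7 of H (binary 0111), so error is at position 7.
Correct: flip bit 7 of r = 010010110111101 to get c = 010010010111101.


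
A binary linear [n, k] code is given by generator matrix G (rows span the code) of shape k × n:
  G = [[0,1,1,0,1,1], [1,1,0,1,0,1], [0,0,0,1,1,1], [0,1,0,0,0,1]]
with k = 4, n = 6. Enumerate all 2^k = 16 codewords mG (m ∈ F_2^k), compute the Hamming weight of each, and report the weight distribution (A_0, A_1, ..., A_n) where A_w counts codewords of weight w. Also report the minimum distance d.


Weight distribution: A_0 = 1, A_2 = 3, A_3 = 8, A_4 = 3, A_6 = 1. Minimum distance d = 2.

Enumerate all 2^4 = 16 messages m ∈ F_2^4.
For each, compute codeword c = mG in F_2^6, then tally its weight.
  m = 0000 → c = 000000, weight = 0.
  m = 1000 → c = 011011, weight = 4.
  m = 0100 → c = 110101, weight = 4.
  m = 1100 → c = 101110, weight = 4.
  m = 0010 → c = 000111, weight = 3.
  m = 1010 → c = 011100, weight = 3.
  m = 0110 → c = 110010, weight = 3.
  m = 1110 → c = 101001, weight = 3.
  m = 0001 → c = 010001, weight = 2.
  m = 1001 → c = 001010, weight = 2.
  m = 0101 → c = 100100, weight = 2.
  m = 1101 → c = 111111, weight = 6.
  m = 0011 → c = 010110, weight = 3.
  m = 1011 → c = 001101, weight = 3.
  m = 0111 → c = 100011, weight = 3.
  m = 1111 → c = 111000, weight = 3.
Tally weights:
  weight 0: 1 codewords.
  weight 2: 3 codewords.
  weight 3: 8 codewords.
  weight 4: 3 codewords.
  weight 6: 1 codewords.
Minimum distance d = smallest w > 0 with A_w > 0 = 2.
Sanity: Σ A_w = 16 = 2^4 = 16 ✓.


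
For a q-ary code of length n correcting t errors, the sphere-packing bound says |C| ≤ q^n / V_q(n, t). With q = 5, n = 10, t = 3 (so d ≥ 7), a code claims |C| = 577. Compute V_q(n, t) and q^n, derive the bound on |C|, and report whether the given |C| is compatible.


V_q(n, t) = 8441, q^n = 9765625, Hamming bound = 1156, |C| = 577 ≤ bound (satisfied).

Step 1: Compute V_q(n, t) = Σ_{j=0}^3 C(n, j) (q−1)^j.
  j = 0: C(10,0)·(4)^0 = 1·1 = 1.
  j = 1: C(10,1)·(4)^1 = 10·4 = 40.
  j = 2: C(10,2)·(4)^2 = 45·16 = 720.
  j = 3: C(10,3)·(4)^3 = 120·64 = 7680.
  V_q(n, t) = 1 + 40 + 720 + 7680 = 8441.
Step 2: q^n = 5^10 = 9765625.
Step 3: Hamming bound ⌊q^n / V_q(n,t)⌋ = ⌊9765625/8441⌋ = 1156.
Step 4: Compare |C| = 577 to 1156: satisfied.
The claimed |C| lies below the Hamming bound.


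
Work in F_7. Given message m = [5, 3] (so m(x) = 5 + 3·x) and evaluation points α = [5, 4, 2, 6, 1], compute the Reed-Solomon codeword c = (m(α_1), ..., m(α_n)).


c = [6, 3, 4, 2, 1]

Message polynomial: m(x) = 5 + 3·x (mod 7).
For each evaluation point α_i, compute m(α_i) mod 7:
  α_1 = 5: Horner steps 3 → 6, so m(5) = 6.
  α_2 = 4: Horner steps 3 → 3, so m(4) = 3.
  α_3 = 2: Horner steps 3 → 4, so m(2) = 4.
  α_4 = 6: Horner steps 3 → 2, so m(6) = 2.
  α_5 = 1: Horner steps 3 → 1, so m(1) = 1.
Codeword c = [6, 3, 4, 2, 1] ∈ F_7^5.


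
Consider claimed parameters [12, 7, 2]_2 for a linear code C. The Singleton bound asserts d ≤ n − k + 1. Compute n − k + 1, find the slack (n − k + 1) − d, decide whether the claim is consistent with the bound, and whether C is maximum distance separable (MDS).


Singleton RHS = n − k + 1 = 6, slack = 4, bound satisfied, not MDS.

Singleton bound: d ≤ n − k + 1.
Here n = 12, k = 7, so n − k + 1 = 6.
Given d = 2, check d ≤ 6: YES.
Slack = (n − k + 1) − d = 4.
The code is NOT MDS (slack = 4 > 0).
Description: the claimed parameters are [12, 7, 2]_2; such a code would be non-MDS.


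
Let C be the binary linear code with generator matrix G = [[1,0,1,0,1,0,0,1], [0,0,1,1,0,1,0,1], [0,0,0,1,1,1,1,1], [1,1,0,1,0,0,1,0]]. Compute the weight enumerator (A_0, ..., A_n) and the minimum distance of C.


Weight distribution: A_0 = 1, A_3 = 4, A_4 = 5, A_5 = 4, A_6 = 2. Minimum distance d = 3.

Enumerate all 2^4 = 16 messages m ∈ F_2^4.
For each, compute codeword c = mG in F_2^8, then tally its weight.
  m = 0000 → c = 00000000, weight = 0.
  m = 1000 → c = 10101001, weight = 4.
  m = 0100 → c = 00110101, weight = 4.
  m = 1100 → c = 10011100, weight = 4.
  m = 0010 → c = 00011111, weight = 5.
  m = 1010 → c = 10110110, weight = 5.
  m = 0110 → c = 00101010, weight = 3.
  m = 1110 → c = 10000011, weight = 3.
  m = 0001 → c = 11010010, weight = 4.
  m = 1001 → c = 01111011, weight = 6.
  m = 0101 → c = 11100111, weight = 6.
  m = 1101 → c = 01001110, weight = 4.
  m = 0011 → c = 11001101, weight = 5.
  m = 1011 → c = 01100100, weight = 3.
  m = 0111 → c = 11111000, weight = 5.
  m = 1111 → c = 01010001, weight = 3.
Tally weights:
  weight 0: 1 codewords.
  weight 3: 4 codewords.
  weight 4: 5 codewords.
  weight 5: 4 codewords.
  weight 6: 2 codewords.
Minimum distance d = smallest w > 0 with A_w > 0 = 3.
Sanity: Σ A_w = 16 = 2^4 = 16 ✓.


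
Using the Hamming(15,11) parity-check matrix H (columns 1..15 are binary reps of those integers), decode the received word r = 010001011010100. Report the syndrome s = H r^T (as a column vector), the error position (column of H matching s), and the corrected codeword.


s = (0, 0, 1, 1)^T, error position = 3, corrected codeword c = 011001011010100

Compute s = H r^T mod 2 one row at a time:
  s_1 = 1 + 1 + 0 + 1 + 0 + 1 + 0 + 0 = 4 ≡ 0 (mod 2).
  s_2 = 0 + 0 + 1 + 0 + 0 + 1 + 0 + 0 = 2 ≡ 0 (mod 2).
  s_3 = 1 + 0 + 1 + 0 + 0 + 1 + 0 + 0 = 3 ≡ 1 (mod 2).
  s_4 = 0 + 0 + 0 + 0 + 1 + 1 + 1 + 0 = 3 ≡ 1 (mod 2).
s = (0, 0, 1, 1)^T — this equals column 3 of H (binary 0011), so error is at position 3.
Correct: flip bit 3 of r = 010001011010100 to get c = 011001011010100.


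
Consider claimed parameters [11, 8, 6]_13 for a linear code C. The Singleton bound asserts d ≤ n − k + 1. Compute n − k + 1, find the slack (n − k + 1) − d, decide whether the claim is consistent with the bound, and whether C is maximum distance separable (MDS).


Singleton RHS = n − k + 1 = 4, slack = -2, bound violated (no such code; not MDS).

Singleton bound: d ≤ n − k + 1.
Here n = 11, k = 8, so n − k + 1 = 4.
Given d = 6, check d ≤ 4: NO.
Slack = (n − k + 1) − d = -2.
The slack is negative: d = 6 exceeds n − k + 1 = 4 by 2, so the Singleton bound is violated and no linear [11, 8, 6]_13 code can exist. In particular it is not MDS (MDS requires d = n − k + 1 exactly).
Description: the claimed parameters are [11, 8, 6]_13; such a code would be impossible (violates the Singleton bound).


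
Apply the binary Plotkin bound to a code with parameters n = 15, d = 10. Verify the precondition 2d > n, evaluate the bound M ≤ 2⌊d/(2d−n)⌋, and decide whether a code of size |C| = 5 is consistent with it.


Plotkin bound M ≤ 4; given |C| = 5 > bound (violated).

Check applicability: 2d = 20, n = 15.
2d − n = 5 > 0, so Plotkin applies.
Compute d/(2d−n) = 10/5 ≈ 2.0000.
⌊d/(2d−n)⌋ = 2.
Plotkin bound: M ≤ 2·2 = 4.
Given |C| = 5, check: VIOLATED.
This |C| is above the Plotkin bound, so no binary code with n = 15, d = 10 and 5 codewords exists.


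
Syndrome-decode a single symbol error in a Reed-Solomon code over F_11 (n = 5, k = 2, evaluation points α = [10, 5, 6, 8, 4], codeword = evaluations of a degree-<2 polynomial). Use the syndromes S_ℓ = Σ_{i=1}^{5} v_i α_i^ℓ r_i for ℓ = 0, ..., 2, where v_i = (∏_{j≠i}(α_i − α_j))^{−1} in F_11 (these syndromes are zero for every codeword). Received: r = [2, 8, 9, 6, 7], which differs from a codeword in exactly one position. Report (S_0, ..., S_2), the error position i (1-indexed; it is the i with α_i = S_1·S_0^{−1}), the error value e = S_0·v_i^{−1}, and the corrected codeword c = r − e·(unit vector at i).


S = (4, 10, 3), error at position 4, error magnitude e = 6, c = [2, 8, 9, 0, 7].

Step 1: column multipliers v_i = (∏_{j≠i}(α_i − α_j))^{−1} mod 11.
  i = 1 (α = 10): (10−5)(10−6)(10−8)(10−4) = 5·4·2·6 = 240 ≡ 9, so v_1 = 9^{−1} = 5 (mod 11).
  i = 2 (α = 5): (5−10)(5−6)(5−8)(5−4) = (−5)·(−1)·(−3)·1 = −15 ≡ 7, so v_2 = 7^{−1} = 8 (mod 11).
  i = 3 (α = 6): (6−10)(6−5)(6−8)(6−4) = (−4)·1·(−2)·2 = 16 ≡ 5, so v_3 = 5^{−1} = 9 (mod 11).
  i = 4 (α = 8): (8−10)(8−5)(8−6)(8−4) = (−2)·3·2·4 = −48 ≡ 7, so v_4 = 7^{−1} = 8 (mod 11).
  i = 5 (α = 4): (4−10)(4−5)(4−6)(4−8) = (−6)·(−1)·(−2)·(−4) = 48 ≡ 4, so v_5 = 4^{−1} = 3 (mod 11).
  v = [5, 8, 9, 8, 3].
Step 2: syndromes of r = [2, 8, 9, 6, 7] (all sums mod 11).
  S_0 = Σ v_i r_i = 5·2 + 8·8 + 9·9 + 8·6 + 3·7 = 224 ≡ 4.
  S_1 = Σ v_i α_i r_i = 5·10·2 + 8·5·8 + 9·6·9 + 8·8·6 + 3·4·7 = 1374 ≡ 10.
  α_i^2 mod 11 = [1, 3, 3, 9, 5].
  S_2 = Σ v_i α_i^2 r_i = 5·1·2 + 8·3·8 + 9·3·9 + 8·9·6 + 3·5·7 = 982 ≡ 3.
  S = (4, 10, 3) ≠ 0, so r is not a codeword (an error is present).
Step 3: locate the error. For a single error e at position i, S_ℓ = v_i·e·α_i^ℓ, so α_err = S_1/S_0.
  S_0^{−1} = 4^{−1} = 3 (mod 11), so α_err = 10·3 = 30 ≡ 8 = α_4. Error position i = 4.
  Consistency check: S_2/S_1 = 3·10 = 30 ≡ 8 = α_err ✓ (single-error assumption holds).
Step 4: error magnitude e = S_0/v_4 = S_0·∏_{j≠4}(α_4 − α_j) = 4·7 = 28 ≡ 6 (mod 11).
Step 5: correct position 4: c_4 = r_4 − e = 6 − 6 ≡ 0 (mod 11). Hence c = [2, 8, 9, 0, 7].
  Check: interpolating c through the α_i gives m(x) = 3 + 1·x (degree < 2) with m(α_i) = c_i for every i, so c is indeed a codeword.


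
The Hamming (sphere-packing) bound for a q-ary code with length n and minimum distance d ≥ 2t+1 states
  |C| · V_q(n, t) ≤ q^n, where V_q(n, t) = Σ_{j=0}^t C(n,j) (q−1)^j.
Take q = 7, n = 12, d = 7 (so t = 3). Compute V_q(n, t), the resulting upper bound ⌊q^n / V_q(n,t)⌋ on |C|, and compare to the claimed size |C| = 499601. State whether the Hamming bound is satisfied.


V_q(n, t) = 49969, q^n = 13841287201, Hamming bound = 276997, |C| = 499601 > bound (violated).

Step 1: Compute V_q(n, t) = Σ_{j=0}^3 C(n, j) (q−1)^j.
  j = 0: C(12,0)·(6)^0 = 1·1 = 1.
  j = 1: C(12,1)·(6)^1 = 12·6 = 72.
  j = 2: C(12,2)·(6)^2 = 66·36 = 2376.
  j = 3: C(12,3)·(6)^3 = 220·216 = 47520.
  V_q(n, t) = 1 + 72 + 2376 + 47520 = 49969.
Step 2: q^n = 7^12 = 13841287201.
Step 3: Hamming bound ⌊q^n / V_q(n,t)⌋ = ⌊13841287201/49969⌋ = 276997.
Step 4: Compare |C| = 499601 to 276997: violated.
The claimed |C| lies above the Hamming bound, so no 7-ary code of length 12 with d ≥ 7 can have 499601 codewords.


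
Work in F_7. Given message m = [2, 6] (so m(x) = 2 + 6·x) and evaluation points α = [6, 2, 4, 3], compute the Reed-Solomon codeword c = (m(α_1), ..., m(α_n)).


c = [3, 0, 5, 6]

Message polynomial: m(x) = 2 + 6·x (mod 7).
For each evaluation point α_i, compute m(α_i) mod 7:
  α_1 = 6: Horner steps 6 → 3, so m(6) = 3.
  α_2 = 2: Horner steps 6 → 0, so m(2) = 0.
  α_3 = 4: Horner steps 6 → 5, so m(4) = 5.
  α_4 = 3: Horner steps 6 → 6, so m(3) = 6.
Codeword c = [3, 0, 5, 6] ∈ F_7^4.
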